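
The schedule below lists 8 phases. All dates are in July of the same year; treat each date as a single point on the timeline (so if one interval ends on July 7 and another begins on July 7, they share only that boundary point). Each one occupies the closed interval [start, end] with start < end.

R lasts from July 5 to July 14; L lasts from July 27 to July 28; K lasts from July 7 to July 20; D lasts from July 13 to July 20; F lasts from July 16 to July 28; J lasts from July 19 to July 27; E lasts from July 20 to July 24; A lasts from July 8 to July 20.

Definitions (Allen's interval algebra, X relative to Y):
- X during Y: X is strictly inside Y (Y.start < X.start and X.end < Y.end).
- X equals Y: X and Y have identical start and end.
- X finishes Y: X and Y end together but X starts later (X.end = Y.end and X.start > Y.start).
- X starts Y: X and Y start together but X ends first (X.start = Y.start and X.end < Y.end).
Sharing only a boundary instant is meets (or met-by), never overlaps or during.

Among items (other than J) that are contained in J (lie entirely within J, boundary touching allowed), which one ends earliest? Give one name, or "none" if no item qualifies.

Target J = [July 19, July 27].
A [July 8, July 20] → overlaps → excluded.
D [July 13, July 20] → overlaps → excluded.
E [July 20, July 24] → during → candidate.
F [July 16, July 28] → contains → excluded.
K [July 7, July 20] → overlaps → excluded.
L [July 27, July 28] → met-by → excluded.
R [July 5, July 14] → before → excluded.
Among candidates, earliest end is July 24 → E.

E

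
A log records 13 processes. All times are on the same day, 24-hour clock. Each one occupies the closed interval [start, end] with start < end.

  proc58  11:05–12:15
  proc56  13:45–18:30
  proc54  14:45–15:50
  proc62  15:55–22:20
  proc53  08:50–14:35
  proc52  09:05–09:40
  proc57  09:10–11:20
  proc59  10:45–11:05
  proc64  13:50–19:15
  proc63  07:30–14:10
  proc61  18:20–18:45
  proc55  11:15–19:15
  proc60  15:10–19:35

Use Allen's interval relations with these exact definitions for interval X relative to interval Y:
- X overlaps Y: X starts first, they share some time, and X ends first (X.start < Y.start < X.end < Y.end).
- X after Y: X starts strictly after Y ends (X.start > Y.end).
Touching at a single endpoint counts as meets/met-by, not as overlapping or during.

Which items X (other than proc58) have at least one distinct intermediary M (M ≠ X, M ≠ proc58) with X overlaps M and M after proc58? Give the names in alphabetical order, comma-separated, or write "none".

proc53, proc54, proc55, proc56, proc60, proc63, proc64

Target proc58 = [11:05, 12:15].
Intermediaries M with M after proc58: proc54, proc56, proc60, proc61, proc62, proc64.
Via proc54 — items with X overlaps proc54: none.
Via proc56 — items with X overlaps proc56: proc53, proc63.
Via proc60 — items with X overlaps proc60: proc54, proc55, proc56, proc64.
Via proc61 — items with X overlaps proc61: proc56.
Via proc62 — items with X overlaps proc62: proc55, proc56, proc60, proc64.
Via proc64 — items with X overlaps proc64: proc53, proc56, proc63.
Union: proc53, proc54, proc55, proc56, proc60, proc63, proc64.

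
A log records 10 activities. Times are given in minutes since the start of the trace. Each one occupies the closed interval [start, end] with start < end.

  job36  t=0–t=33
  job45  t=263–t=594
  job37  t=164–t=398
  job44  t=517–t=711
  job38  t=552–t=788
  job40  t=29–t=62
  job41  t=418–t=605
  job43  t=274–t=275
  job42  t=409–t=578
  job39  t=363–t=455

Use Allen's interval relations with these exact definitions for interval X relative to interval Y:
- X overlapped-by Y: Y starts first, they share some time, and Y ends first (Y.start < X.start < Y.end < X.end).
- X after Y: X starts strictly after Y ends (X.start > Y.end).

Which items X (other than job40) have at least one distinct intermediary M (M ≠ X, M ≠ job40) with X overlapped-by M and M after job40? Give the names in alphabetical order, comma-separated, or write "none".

Target job40 = [t=29, t=62].
Intermediaries M with M after job40: job37, job38, job39, job41, job42, job43, job44, job45.
Via job37 — items with X overlapped-by job37: job39, job45.
Via job38 — items with X overlapped-by job38: none.
Via job39 — items with X overlapped-by job39: job41, job42.
Via job41 — items with X overlapped-by job41: job38, job44.
Via job42 — items with X overlapped-by job42: job38, job41, job44.
Via job43 — items with X overlapped-by job43: none.
Via job44 — items with X overlapped-by job44: job38.
Via job45 — items with X overlapped-by job45: job38, job41, job44.
Union: job38, job39, job41, job42, job44, job45.

job38, job39, job41, job42, job44, job45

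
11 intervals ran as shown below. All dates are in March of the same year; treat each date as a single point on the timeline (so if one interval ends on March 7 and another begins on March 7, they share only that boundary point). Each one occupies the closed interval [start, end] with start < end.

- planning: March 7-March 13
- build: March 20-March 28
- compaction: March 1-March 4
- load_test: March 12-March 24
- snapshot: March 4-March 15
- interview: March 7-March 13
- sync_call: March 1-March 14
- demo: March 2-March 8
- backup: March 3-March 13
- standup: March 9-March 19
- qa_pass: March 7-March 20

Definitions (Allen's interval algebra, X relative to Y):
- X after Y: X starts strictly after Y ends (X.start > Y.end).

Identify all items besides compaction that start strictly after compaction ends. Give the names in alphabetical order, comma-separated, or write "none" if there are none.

Target compaction = [March 1, March 4].
backup [March 3, March 13] → overlapped-by → no.
build [March 20, March 28] → after → yes.
demo [March 2, March 8] → overlapped-by → no.
interview [March 7, March 13] → after → yes.
load_test [March 12, March 24] → after → yes.
planning [March 7, March 13] → after → yes.
qa_pass [March 7, March 20] → after → yes.
snapshot [March 4, March 15] → met-by → no.
standup [March 9, March 19] → after → yes.
sync_call [March 1, March 14] → started-by → no.
Result: build, interview, load_test, planning, qa_pass, standup.

build, interview, load_test, planning, qa_pass, standup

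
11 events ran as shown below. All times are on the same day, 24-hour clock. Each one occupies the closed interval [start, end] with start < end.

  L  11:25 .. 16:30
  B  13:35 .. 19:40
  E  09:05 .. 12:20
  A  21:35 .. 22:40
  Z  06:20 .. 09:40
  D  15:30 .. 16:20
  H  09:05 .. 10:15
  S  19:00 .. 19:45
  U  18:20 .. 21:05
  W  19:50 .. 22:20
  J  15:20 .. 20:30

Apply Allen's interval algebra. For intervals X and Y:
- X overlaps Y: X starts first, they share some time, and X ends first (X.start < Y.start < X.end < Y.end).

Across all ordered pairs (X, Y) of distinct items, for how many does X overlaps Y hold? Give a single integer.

Checking all 110 ordered pairs for relation 'overlaps'; matching pairs in alphabetical order:
(B, J): B overlaps J ✓
(B, S): B overlaps S ✓
(B, U): B overlaps U ✓
(E, L): E overlaps L ✓
(J, U): J overlaps U ✓
(J, W): J overlaps W ✓
(L, B): L overlaps B ✓
(L, J): L overlaps J ✓
(U, W): U overlaps W ✓
(W, A): W overlaps A ✓
(Z, E): Z overlaps E ✓
(Z, H): Z overlaps H ✓
Count: 12.

12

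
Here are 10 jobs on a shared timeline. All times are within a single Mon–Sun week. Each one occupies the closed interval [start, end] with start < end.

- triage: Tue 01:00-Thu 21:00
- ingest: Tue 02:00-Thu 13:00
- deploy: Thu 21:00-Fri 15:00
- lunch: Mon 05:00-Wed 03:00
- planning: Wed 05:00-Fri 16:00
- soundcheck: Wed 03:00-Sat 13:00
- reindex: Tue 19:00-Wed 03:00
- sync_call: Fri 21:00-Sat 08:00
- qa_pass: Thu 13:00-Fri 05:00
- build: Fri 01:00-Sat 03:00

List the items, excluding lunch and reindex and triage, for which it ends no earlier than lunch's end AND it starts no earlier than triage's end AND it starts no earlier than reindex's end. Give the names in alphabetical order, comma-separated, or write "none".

Conditions: its end is no earlier than lunch's end (X.end >= Wed 03:00) AND its start is no earlier than triage's end (X.start >= Thu 21:00) AND its start is no earlier than reindex's end (X.start >= Wed 03:00).
build: end Sat 03:00 >= Wed 03:00? ✓; start Fri 01:00 >= Thu 21:00? ✓; start Fri 01:00 >= Wed 03:00? ✓ → yes.
deploy: end Fri 15:00 >= Wed 03:00? ✓; start Thu 21:00 >= Thu 21:00? ✓; start Thu 21:00 >= Wed 03:00? ✓ → yes.
ingest: end Thu 13:00 >= Wed 03:00? ✓; start Tue 02:00 >= Thu 21:00? ✗; start Tue 02:00 >= Wed 03:00? ✗ → no.
planning: end Fri 16:00 >= Wed 03:00? ✓; start Wed 05:00 >= Thu 21:00? ✗; start Wed 05:00 >= Wed 03:00? ✓ → no.
qa_pass: end Fri 05:00 >= Wed 03:00? ✓; start Thu 13:00 >= Thu 21:00? ✗; start Thu 13:00 >= Wed 03:00? ✓ → no.
soundcheck: end Sat 13:00 >= Wed 03:00? ✓; start Wed 03:00 >= Thu 21:00? ✗; start Wed 03:00 >= Wed 03:00? ✓ → no.
sync_call: end Sat 08:00 >= Wed 03:00? ✓; start Fri 21:00 >= Thu 21:00? ✓; start Fri 21:00 >= Wed 03:00? ✓ → yes.
Result: build, deploy, sync_call.

build, deploy, sync_call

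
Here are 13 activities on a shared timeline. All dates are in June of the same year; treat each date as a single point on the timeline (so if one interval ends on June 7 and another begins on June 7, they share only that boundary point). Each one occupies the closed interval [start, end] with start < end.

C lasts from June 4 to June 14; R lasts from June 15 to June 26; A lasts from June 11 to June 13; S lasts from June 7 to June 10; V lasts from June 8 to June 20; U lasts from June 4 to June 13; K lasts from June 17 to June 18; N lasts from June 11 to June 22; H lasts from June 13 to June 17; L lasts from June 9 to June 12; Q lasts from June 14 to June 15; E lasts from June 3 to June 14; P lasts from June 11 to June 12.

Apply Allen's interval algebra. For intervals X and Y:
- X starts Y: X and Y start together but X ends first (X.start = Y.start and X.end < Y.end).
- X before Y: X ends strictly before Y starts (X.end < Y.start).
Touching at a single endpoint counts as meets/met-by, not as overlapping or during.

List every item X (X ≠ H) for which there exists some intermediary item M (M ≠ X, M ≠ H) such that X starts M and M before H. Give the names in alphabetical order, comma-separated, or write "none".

none

Target H = [June 13, June 17].
Intermediaries M with M before H: L, P, S.
Via L — items with X starts L: none.
Via P — items with X starts P: none.
Via S — items with X starts S: none.
Union: none.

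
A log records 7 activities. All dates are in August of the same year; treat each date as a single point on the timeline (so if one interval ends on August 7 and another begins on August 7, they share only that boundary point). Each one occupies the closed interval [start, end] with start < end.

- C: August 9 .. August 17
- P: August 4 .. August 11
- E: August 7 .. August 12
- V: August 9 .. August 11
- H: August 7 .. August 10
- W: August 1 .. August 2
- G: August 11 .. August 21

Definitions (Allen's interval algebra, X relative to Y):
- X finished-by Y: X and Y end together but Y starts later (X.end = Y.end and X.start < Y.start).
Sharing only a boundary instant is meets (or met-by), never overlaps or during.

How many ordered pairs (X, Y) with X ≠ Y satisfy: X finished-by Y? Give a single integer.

1

Checking all 42 ordered pairs for relation 'finished-by'; matching pairs in alphabetical order:
(P, V): P finished-by V ✓
Count: 1.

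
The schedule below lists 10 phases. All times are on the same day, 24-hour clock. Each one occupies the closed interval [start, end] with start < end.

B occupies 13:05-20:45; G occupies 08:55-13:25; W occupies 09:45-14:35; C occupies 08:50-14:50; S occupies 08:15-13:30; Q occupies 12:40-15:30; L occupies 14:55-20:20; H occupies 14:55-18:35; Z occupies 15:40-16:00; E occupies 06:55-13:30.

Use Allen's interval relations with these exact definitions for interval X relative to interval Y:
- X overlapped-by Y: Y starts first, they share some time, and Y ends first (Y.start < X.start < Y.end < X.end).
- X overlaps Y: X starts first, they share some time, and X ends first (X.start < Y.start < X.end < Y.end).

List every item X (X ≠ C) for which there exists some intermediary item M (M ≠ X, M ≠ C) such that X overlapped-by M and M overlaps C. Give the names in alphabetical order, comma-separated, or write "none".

Target C = [08:50, 14:50].
Intermediaries M with M overlaps C: E, S.
Via E — items with X overlapped-by E: B, Q, W.
Via S — items with X overlapped-by S: B, Q, W.
Union: B, Q, W.

B, Q, W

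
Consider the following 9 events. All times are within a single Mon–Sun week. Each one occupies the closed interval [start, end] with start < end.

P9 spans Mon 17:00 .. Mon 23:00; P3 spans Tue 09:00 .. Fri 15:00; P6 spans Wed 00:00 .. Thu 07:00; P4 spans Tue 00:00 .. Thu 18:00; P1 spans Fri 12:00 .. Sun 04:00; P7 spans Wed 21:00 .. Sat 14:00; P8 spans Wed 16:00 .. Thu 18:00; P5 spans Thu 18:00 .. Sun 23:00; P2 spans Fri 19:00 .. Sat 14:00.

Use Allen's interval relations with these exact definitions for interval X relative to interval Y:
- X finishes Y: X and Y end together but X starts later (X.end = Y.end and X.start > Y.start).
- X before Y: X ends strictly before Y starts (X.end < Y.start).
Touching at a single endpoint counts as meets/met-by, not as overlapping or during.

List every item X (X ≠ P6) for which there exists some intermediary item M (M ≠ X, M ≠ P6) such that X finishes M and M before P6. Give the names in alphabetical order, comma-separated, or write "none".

Target P6 = [Wed 00:00, Thu 07:00].
Intermediaries M with M before P6: P9.
Via P9 — items with X finishes P9: none.
Union: none.

none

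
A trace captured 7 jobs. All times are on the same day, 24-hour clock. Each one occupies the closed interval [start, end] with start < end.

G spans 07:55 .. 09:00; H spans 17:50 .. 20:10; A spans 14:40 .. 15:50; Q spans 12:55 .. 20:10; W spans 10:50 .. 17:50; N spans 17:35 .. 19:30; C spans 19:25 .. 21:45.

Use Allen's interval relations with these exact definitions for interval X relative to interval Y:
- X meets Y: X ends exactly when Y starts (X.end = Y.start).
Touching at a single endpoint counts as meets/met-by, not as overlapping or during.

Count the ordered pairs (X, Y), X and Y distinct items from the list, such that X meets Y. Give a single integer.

1

Checking all 42 ordered pairs for relation 'meets'; matching pairs in alphabetical order:
(W, H): W meets H ✓
Count: 1.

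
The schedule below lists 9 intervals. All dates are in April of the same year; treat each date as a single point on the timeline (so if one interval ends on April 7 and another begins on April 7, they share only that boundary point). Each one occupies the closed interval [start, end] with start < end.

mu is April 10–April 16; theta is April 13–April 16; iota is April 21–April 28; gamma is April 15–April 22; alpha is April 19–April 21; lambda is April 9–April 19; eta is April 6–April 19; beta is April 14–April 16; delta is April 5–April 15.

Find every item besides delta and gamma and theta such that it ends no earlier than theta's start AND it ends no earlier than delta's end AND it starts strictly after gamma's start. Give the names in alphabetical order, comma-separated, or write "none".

alpha, iota

Conditions: its end is no earlier than theta's start (X.end >= April 13) AND its end is no earlier than delta's end (X.end >= April 15) AND its start is strictly after gamma's start (X.start > April 15).
alpha: end April 21 >= April 13? ✓; end April 21 >= April 15? ✓; start April 19 > April 15? ✓ → yes.
beta: end April 16 >= April 13? ✓; end April 16 >= April 15? ✓; start April 14 > April 15? ✗ → no.
eta: end April 19 >= April 13? ✓; end April 19 >= April 15? ✓; start April 6 > April 15? ✗ → no.
iota: end April 28 >= April 13? ✓; end April 28 >= April 15? ✓; start April 21 > April 15? ✓ → yes.
lambda: end April 19 >= April 13? ✓; end April 19 >= April 15? ✓; start April 9 > April 15? ✗ → no.
mu: end April 16 >= April 13? ✓; end April 16 >= April 15? ✓; start April 10 > April 15? ✗ → no.
Result: alpha, iota.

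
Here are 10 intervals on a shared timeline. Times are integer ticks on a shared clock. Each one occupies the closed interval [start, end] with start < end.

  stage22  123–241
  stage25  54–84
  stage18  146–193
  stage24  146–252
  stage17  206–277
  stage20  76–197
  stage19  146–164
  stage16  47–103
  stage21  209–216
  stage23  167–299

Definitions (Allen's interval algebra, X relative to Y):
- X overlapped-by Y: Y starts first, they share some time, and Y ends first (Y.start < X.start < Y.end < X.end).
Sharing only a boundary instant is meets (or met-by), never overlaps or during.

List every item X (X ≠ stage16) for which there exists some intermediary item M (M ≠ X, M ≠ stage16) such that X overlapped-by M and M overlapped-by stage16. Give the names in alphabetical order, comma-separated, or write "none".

Target stage16 = [47, 103].
Intermediaries M with M overlapped-by stage16: stage20.
Via stage20 — items with X overlapped-by stage20: stage22, stage23, stage24.
Union: stage22, stage23, stage24.

stage22, stage23, stage24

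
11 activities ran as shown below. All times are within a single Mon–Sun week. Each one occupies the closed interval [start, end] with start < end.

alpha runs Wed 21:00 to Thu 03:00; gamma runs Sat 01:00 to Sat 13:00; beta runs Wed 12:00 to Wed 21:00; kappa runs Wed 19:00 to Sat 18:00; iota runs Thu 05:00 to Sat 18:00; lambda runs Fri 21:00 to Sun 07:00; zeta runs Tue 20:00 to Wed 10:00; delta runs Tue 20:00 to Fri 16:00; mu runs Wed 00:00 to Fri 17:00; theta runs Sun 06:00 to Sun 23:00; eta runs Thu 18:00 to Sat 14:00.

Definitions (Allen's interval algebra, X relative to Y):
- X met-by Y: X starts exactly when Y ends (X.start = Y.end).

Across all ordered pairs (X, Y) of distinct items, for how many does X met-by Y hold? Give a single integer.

1

Checking all 110 ordered pairs for relation 'met-by'; matching pairs in alphabetical order:
(alpha, beta): alpha met-by beta ✓
Count: 1.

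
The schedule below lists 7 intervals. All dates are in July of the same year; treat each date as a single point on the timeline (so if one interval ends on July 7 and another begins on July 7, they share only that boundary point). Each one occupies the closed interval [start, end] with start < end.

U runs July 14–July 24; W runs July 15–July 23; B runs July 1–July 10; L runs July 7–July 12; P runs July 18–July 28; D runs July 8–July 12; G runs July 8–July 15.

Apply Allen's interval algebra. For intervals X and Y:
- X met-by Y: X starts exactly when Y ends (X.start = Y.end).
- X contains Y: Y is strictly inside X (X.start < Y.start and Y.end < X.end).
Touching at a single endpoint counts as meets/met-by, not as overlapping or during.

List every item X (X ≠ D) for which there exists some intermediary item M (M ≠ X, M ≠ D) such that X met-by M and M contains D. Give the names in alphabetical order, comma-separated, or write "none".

Target D = [July 8, July 12].
Intermediaries M with M contains D: none.
Union: none.

none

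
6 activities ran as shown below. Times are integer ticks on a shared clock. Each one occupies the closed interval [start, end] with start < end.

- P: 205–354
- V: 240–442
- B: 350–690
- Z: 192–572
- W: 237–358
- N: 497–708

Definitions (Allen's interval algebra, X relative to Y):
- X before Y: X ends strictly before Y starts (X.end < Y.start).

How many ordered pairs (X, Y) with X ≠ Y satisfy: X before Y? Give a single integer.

Checking all 30 ordered pairs for relation 'before'; matching pairs in alphabetical order:
(P, N): P before N ✓
(V, N): V before N ✓
(W, N): W before N ✓
Count: 3.

3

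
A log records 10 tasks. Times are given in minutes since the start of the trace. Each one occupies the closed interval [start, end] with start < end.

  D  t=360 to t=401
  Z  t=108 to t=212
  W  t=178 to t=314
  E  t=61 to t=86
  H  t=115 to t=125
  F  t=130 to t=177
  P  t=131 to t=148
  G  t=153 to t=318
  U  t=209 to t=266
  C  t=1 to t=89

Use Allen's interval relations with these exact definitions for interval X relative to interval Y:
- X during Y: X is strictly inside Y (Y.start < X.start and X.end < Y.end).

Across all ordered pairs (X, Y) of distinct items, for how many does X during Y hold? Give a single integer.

Checking all 90 ordered pairs for relation 'during'; matching pairs in alphabetical order:
(E, C): E during C ✓
(F, Z): F during Z ✓
(H, Z): H during Z ✓
(P, F): P during F ✓
(P, Z): P during Z ✓
(U, G): U during G ✓
(U, W): U during W ✓
(W, G): W during G ✓
Count: 8.

8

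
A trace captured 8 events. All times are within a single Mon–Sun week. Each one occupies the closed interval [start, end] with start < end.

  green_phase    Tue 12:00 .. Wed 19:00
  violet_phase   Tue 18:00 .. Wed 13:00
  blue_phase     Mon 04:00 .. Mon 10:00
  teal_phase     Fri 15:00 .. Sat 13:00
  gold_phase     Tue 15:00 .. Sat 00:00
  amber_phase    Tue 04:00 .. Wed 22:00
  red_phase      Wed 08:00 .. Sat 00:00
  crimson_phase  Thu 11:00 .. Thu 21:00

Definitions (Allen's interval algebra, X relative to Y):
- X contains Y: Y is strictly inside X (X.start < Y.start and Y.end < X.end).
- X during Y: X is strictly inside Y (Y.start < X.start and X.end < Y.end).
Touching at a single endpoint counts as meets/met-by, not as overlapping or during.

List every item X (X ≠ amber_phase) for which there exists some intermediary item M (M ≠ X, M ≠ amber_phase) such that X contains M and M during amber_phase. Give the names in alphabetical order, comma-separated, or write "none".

gold_phase, green_phase

Target amber_phase = [Tue 04:00, Wed 22:00].
Intermediaries M with M during amber_phase: green_phase, violet_phase.
Via green_phase — items with X contains green_phase: none.
Via violet_phase — items with X contains violet_phase: gold_phase, green_phase.
Union: gold_phase, green_phase.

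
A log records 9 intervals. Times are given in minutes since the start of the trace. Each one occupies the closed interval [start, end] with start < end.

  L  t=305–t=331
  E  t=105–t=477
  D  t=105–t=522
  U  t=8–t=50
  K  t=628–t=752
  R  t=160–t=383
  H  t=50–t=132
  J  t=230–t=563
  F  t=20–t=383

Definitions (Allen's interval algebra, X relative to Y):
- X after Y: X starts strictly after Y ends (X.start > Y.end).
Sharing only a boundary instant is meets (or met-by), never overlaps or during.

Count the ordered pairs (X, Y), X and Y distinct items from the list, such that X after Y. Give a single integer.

16

Checking all 72 ordered pairs for relation 'after'; matching pairs in alphabetical order:
(D, U): D after U ✓
(E, U): E after U ✓
(J, H): J after H ✓
(J, U): J after U ✓
(K, D): K after D ✓
(K, E): K after E ✓
(K, F): K after F ✓
(K, H): K after H ✓
(K, J): K after J ✓
(K, L): K after L ✓
(K, R): K after R ✓
(K, U): K after U ✓
(L, H): L after H ✓
(L, U): L after U ✓
(R, H): R after H ✓
(R, U): R after U ✓
Count: 16.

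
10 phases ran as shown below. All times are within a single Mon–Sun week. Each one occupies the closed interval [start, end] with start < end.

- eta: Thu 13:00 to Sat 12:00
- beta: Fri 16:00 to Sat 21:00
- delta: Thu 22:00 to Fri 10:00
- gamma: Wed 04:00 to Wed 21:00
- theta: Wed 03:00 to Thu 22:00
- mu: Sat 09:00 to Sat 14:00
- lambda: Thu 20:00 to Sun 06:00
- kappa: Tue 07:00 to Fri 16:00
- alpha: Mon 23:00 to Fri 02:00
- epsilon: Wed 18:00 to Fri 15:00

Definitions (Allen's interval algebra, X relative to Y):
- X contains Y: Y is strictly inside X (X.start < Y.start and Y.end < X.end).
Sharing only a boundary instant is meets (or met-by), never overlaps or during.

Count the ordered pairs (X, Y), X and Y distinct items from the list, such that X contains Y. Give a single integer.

13

Checking all 90 ordered pairs for relation 'contains'; matching pairs in alphabetical order:
(alpha, gamma): alpha contains gamma ✓
(alpha, theta): alpha contains theta ✓
(beta, mu): beta contains mu ✓
(epsilon, delta): epsilon contains delta ✓
(eta, delta): eta contains delta ✓
(kappa, delta): kappa contains delta ✓
(kappa, epsilon): kappa contains epsilon ✓
(kappa, gamma): kappa contains gamma ✓
(kappa, theta): kappa contains theta ✓
(lambda, beta): lambda contains beta ✓
(lambda, delta): lambda contains delta ✓
(lambda, mu): lambda contains mu ✓
(theta, gamma): theta contains gamma ✓
Count: 13.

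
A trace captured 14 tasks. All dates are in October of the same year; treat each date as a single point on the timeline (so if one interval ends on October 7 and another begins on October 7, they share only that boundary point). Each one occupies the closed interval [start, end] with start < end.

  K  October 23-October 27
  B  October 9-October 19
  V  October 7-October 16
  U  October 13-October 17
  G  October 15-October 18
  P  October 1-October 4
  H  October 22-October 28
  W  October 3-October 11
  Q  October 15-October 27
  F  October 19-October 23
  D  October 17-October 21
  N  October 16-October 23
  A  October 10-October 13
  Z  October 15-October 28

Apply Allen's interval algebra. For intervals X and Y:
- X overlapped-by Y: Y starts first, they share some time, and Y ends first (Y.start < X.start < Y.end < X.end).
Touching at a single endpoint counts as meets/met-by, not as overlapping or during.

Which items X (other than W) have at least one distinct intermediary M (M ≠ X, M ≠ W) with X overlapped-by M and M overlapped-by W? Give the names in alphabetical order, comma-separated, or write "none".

Target W = [October 3, October 11].
Intermediaries M with M overlapped-by W: A, B, V.
Via A — items with X overlapped-by A: none.
Via B — items with X overlapped-by B: D, N, Q, Z.
Via V — items with X overlapped-by V: B, G, Q, U, Z.
Union: B, D, G, N, Q, U, Z.

B, D, G, N, Q, U, Z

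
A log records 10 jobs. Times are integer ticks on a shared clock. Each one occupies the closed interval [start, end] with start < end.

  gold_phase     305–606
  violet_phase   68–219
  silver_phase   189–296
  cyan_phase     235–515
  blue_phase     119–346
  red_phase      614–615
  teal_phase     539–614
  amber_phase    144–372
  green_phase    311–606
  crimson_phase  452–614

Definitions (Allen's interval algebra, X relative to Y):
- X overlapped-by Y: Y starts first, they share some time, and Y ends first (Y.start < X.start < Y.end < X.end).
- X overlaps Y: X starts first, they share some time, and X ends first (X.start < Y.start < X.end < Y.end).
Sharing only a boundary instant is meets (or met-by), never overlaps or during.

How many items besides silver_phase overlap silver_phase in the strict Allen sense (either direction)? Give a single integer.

2

Target silver_phase = [189, 296].
amber_phase [144, 372] → contains → no.
blue_phase [119, 346] → contains → no.
crimson_phase [452, 614] → after → no.
cyan_phase [235, 515] → overlapped-by → counts.
gold_phase [305, 606] → after → no.
green_phase [311, 606] → after → no.
red_phase [614, 615] → after → no.
teal_phase [539, 614] → after → no.
violet_phase [68, 219] → overlaps → counts.
Total: 2.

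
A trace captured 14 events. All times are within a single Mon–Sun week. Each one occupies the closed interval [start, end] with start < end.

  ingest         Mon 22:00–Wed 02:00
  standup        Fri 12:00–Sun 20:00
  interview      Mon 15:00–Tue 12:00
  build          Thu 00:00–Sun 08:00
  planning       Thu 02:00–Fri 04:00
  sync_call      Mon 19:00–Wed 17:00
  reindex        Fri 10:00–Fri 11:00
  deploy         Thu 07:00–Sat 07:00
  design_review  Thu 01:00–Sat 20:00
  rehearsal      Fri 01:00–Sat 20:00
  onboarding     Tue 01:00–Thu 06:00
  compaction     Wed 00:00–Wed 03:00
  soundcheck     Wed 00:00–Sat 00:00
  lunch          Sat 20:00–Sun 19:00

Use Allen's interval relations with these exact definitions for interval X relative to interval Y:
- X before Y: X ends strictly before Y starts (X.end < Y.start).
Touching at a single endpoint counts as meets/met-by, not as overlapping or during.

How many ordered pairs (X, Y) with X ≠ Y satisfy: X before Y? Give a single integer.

Checking all 182 ordered pairs for relation 'before'; matching pairs in alphabetical order:
(compaction, build): compaction before build ✓
(compaction, deploy): compaction before deploy ✓
(compaction, design_review): compaction before design_review ✓
(compaction, lunch): compaction before lunch ✓
(compaction, planning): compaction before planning ✓
(compaction, rehearsal): compaction before rehearsal ✓
(compaction, reindex): compaction before reindex ✓
(compaction, standup): compaction before standup ✓
(deploy, lunch): deploy before lunch ✓
(ingest, build): ingest before build ✓
(ingest, deploy): ingest before deploy ✓
(ingest, design_review): ingest before design_review ✓
(ingest, lunch): ingest before lunch ✓
(ingest, planning): ingest before planning ✓
(ingest, rehearsal): ingest before rehearsal ✓
(ingest, reindex): ingest before reindex ✓
(ingest, standup): ingest before standup ✓
(interview, build): interview before build ✓
(interview, compaction): interview before compaction ✓
(interview, deploy): interview before deploy ✓
(interview, design_review): interview before design_review ✓
(interview, lunch): interview before lunch ✓
(interview, planning): interview before planning ✓
(interview, rehearsal): interview before rehearsal ✓
... plus 22 further pairs not listed.
Count: 46.

46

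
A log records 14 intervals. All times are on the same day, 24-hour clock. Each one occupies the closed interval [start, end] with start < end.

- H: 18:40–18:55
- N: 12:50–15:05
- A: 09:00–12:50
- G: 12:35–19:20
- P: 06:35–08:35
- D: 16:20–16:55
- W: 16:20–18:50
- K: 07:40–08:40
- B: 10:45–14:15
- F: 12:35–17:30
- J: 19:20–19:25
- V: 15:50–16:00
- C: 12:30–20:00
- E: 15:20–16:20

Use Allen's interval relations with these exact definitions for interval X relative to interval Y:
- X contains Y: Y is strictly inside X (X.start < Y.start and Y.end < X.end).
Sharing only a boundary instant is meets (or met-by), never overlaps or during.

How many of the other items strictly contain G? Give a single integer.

Target G = [12:35, 19:20].
A [09:00, 12:50] → overlaps → no.
B [10:45, 14:15] → overlaps → no.
C [12:30, 20:00] → contains → counts.
D [16:20, 16:55] → during → no.
E [15:20, 16:20] → during → no.
F [12:35, 17:30] → starts → no.
H [18:40, 18:55] → during → no.
J [19:20, 19:25] → met-by → no.
K [07:40, 08:40] → before → no.
N [12:50, 15:05] → during → no.
P [06:35, 08:35] → before → no.
V [15:50, 16:00] → during → no.
W [16:20, 18:50] → during → no.
Total: 1.

1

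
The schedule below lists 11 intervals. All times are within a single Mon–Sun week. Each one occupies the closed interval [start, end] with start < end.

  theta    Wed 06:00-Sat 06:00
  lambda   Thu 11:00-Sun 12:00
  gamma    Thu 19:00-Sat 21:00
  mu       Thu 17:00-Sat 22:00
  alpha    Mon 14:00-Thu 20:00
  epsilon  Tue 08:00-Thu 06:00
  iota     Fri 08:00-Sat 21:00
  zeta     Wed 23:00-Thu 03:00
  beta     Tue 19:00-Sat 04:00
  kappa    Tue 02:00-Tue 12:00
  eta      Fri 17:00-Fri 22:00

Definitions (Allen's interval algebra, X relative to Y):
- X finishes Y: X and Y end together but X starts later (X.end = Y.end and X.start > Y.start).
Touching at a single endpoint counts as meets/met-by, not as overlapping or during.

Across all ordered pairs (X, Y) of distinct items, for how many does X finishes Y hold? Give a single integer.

Checking all 110 ordered pairs for relation 'finishes'; matching pairs in alphabetical order:
(iota, gamma): iota finishes gamma ✓
Count: 1.

1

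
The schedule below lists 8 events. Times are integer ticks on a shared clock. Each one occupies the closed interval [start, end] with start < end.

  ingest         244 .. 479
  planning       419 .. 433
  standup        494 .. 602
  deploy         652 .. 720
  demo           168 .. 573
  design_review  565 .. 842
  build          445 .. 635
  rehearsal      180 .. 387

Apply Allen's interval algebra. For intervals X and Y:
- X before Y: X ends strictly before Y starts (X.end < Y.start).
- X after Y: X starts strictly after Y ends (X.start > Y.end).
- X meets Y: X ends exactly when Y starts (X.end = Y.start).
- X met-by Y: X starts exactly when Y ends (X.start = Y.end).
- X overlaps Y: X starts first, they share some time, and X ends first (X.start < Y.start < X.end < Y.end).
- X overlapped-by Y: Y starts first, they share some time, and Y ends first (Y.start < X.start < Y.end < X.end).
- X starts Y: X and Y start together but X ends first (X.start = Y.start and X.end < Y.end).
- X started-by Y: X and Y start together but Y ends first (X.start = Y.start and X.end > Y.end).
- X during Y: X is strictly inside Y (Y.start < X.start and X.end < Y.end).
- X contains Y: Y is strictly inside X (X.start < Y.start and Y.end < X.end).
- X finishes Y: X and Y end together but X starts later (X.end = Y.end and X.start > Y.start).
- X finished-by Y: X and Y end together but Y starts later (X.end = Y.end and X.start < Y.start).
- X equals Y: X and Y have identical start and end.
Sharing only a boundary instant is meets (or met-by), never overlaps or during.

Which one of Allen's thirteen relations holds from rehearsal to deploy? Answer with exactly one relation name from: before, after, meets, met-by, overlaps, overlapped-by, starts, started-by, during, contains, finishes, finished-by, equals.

rehearsal = [180, 387]; deploy = [652, 720].
Compare endpoints: rehearsal.start < deploy.start, rehearsal.start < deploy.end, rehearsal.end < deploy.start, rehearsal.end < deploy.end.
That pattern is 'before'.

before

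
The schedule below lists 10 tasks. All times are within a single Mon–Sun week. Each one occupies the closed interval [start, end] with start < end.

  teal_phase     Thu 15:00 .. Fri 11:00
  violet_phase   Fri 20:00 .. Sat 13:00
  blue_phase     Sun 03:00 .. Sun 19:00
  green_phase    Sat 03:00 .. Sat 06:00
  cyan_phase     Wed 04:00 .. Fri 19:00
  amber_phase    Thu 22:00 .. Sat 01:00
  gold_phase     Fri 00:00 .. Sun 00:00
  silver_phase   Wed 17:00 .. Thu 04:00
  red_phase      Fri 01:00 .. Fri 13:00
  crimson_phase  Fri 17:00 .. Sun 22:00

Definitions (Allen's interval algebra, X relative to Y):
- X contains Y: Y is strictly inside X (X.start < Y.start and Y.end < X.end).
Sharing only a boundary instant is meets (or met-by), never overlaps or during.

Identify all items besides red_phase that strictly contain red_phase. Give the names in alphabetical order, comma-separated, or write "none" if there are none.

amber_phase, cyan_phase, gold_phase

Target red_phase = [Fri 01:00, Fri 13:00].
amber_phase [Thu 22:00, Sat 01:00] → contains → yes.
blue_phase [Sun 03:00, Sun 19:00] → after → no.
crimson_phase [Fri 17:00, Sun 22:00] → after → no.
cyan_phase [Wed 04:00, Fri 19:00] → contains → yes.
gold_phase [Fri 00:00, Sun 00:00] → contains → yes.
green_phase [Sat 03:00, Sat 06:00] → after → no.
silver_phase [Wed 17:00, Thu 04:00] → before → no.
teal_phase [Thu 15:00, Fri 11:00] → overlaps → no.
violet_phase [Fri 20:00, Sat 13:00] → after → no.
Result: amber_phase, cyan_phase, gold_phase.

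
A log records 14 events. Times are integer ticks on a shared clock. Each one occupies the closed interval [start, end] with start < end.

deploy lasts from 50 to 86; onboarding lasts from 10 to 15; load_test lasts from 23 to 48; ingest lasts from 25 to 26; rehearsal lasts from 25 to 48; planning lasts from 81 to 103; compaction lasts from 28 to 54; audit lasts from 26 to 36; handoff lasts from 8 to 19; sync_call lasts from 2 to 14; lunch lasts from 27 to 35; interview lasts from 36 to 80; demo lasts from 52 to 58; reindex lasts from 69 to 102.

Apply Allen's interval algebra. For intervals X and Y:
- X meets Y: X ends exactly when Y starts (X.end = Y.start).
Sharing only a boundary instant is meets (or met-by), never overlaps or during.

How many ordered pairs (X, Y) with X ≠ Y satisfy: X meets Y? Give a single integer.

Checking all 182 ordered pairs for relation 'meets'; matching pairs in alphabetical order:
(audit, interview): audit meets interview ✓
(ingest, audit): ingest meets audit ✓
Count: 2.

2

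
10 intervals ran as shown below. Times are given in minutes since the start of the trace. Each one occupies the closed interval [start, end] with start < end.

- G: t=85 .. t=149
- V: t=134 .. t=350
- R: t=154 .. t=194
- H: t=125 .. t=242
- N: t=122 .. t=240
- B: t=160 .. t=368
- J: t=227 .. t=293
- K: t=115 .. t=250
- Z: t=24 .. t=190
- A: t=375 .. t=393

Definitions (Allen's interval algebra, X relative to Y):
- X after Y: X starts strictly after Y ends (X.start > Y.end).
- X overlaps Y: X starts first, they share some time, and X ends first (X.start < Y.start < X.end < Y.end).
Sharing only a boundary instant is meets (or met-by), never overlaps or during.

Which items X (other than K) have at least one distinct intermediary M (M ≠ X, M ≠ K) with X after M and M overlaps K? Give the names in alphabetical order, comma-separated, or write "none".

Target K = [t=115, t=250].
Intermediaries M with M overlaps K: G, Z.
Via G — items with X after G: A, B, J, R.
Via Z — items with X after Z: A, J.
Union: A, B, J, R.

A, B, J, R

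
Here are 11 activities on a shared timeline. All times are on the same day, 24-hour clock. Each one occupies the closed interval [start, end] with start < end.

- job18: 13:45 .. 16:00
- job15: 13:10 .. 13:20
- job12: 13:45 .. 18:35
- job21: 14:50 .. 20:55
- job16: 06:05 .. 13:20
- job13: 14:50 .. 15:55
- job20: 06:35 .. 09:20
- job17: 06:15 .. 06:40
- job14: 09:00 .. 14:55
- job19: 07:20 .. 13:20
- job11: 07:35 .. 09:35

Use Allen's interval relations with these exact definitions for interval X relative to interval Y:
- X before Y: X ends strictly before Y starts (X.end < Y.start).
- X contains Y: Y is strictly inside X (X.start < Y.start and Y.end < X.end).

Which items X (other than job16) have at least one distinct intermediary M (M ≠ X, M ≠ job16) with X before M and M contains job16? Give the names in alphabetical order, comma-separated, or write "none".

none

Target job16 = [06:05, 13:20].
Intermediaries M with M contains job16: none.
Union: none.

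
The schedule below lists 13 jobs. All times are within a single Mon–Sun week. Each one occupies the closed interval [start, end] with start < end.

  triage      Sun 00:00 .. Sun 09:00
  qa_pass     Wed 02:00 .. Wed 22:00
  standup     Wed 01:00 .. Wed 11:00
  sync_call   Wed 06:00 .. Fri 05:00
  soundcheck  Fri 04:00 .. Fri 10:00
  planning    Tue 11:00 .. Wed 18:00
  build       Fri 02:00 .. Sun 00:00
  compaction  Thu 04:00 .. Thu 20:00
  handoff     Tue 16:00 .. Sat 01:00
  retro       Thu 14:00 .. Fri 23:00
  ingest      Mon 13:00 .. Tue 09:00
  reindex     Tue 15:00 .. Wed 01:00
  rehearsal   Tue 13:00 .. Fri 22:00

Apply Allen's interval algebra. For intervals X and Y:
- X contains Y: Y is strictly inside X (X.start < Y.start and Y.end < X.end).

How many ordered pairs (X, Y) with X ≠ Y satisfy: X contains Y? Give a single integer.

Checking all 156 ordered pairs for relation 'contains'; matching pairs in alphabetical order:
(build, soundcheck): build contains soundcheck ✓
(handoff, compaction): handoff contains compaction ✓
(handoff, qa_pass): handoff contains qa_pass ✓
(handoff, retro): handoff contains retro ✓
(handoff, soundcheck): handoff contains soundcheck ✓
(handoff, standup): handoff contains standup ✓
(handoff, sync_call): handoff contains sync_call ✓
(planning, reindex): planning contains reindex ✓
(planning, standup): planning contains standup ✓
(rehearsal, compaction): rehearsal contains compaction ✓
(rehearsal, qa_pass): rehearsal contains qa_pass ✓
(rehearsal, reindex): rehearsal contains reindex ✓
(rehearsal, soundcheck): rehearsal contains soundcheck ✓
(rehearsal, standup): rehearsal contains standup ✓
(rehearsal, sync_call): rehearsal contains sync_call ✓
(retro, soundcheck): retro contains soundcheck ✓
(sync_call, compaction): sync_call contains compaction ✓
Count: 17.

17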